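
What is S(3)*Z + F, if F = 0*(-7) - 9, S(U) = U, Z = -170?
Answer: -519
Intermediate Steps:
F = -9 (F = 0 - 9 = -9)
S(3)*Z + F = 3*(-170) - 9 = -510 - 9 = -519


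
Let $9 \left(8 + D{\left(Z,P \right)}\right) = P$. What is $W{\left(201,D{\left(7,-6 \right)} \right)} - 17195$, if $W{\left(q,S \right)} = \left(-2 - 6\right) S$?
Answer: $- \frac{51377}{3} \approx -17126.0$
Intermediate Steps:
$D{\left(Z,P \right)} = -8 + \frac{P}{9}$
$W{\left(q,S \right)} = - 8 S$ ($W{\left(q,S \right)} = \left(-2 - 6\right) S = - 8 S$)
$W{\left(201,D{\left(7,-6 \right)} \right)} - 17195 = - 8 \left(-8 + \frac{1}{9} \left(-6\right)\right) - 17195 = - 8 \left(-8 - \frac{2}{3}\right) - 17195 = \left(-8\right) \left(- \frac{26}{3}\right) - 17195 = \frac{208}{3} - 17195 = - \frac{51377}{3}$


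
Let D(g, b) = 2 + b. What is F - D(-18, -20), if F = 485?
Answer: 503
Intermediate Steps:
F - D(-18, -20) = 485 - (2 - 20) = 485 - 1*(-18) = 485 + 18 = 503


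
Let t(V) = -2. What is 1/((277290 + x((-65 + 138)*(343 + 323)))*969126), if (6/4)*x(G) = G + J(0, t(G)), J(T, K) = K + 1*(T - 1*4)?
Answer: 1/300136383948 ≈ 3.3318e-12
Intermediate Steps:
J(T, K) = -4 + K + T (J(T, K) = K + 1*(T - 4) = K + 1*(-4 + T) = K + (-4 + T) = -4 + K + T)
x(G) = -4 + 2*G/3 (x(G) = 2*(G + (-4 - 2 + 0))/3 = 2*(G - 6)/3 = 2*(-6 + G)/3 = -4 + 2*G/3)
1/((277290 + x((-65 + 138)*(343 + 323)))*969126) = 1/((277290 + (-4 + 2*((-65 + 138)*(343 + 323))/3))*969126) = (1/969126)/(277290 + (-4 + 2*(73*666)/3)) = (1/969126)/(277290 + (-4 + (⅔)*48618)) = (1/969126)/(277290 + (-4 + 32412)) = (1/969126)/(277290 + 32408) = (1/969126)/309698 = (1/309698)*(1/969126) = 1/300136383948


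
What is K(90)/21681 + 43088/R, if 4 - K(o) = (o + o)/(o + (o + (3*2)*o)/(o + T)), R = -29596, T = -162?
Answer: -15179744296/10427151735 ≈ -1.4558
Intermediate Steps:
K(o) = 4 - 2*o/(o + 7*o/(-162 + o)) (K(o) = 4 - (o + o)/(o + (o + (3*2)*o)/(o - 162)) = 4 - 2*o/(o + (o + 6*o)/(-162 + o)) = 4 - 2*o/(o + (7*o)/(-162 + o)) = 4 - 2*o/(o + 7*o/(-162 + o)))
K(90)/21681 + 43088/R = (2*(-148 + 90)/(-155 + 90))/21681 + 43088/(-29596) = (2*(-58)/(-65))*(1/21681) + 43088*(-1/29596) = (2*(-1/65)*(-58))*(1/21681) - 10772/7399 = (116/65)*(1/21681) - 10772/7399 = 116/1409265 - 10772/7399 = -15179744296/10427151735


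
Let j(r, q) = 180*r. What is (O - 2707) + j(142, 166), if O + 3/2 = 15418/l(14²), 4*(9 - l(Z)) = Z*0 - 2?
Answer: 930029/38 ≈ 24474.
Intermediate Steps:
l(Z) = 19/2 (l(Z) = 9 - (Z*0 - 2)/4 = 9 - (0 - 2)/4 = 9 - ¼*(-2) = 9 + ½ = 19/2)
O = 61615/38 (O = -3/2 + 15418/(19/2) = -3/2 + 15418*(2/19) = -3/2 + 30836/19 = 61615/38 ≈ 1621.4)
(O - 2707) + j(142, 166) = (61615/38 - 2707) + 180*142 = -41251/38 + 25560 = 930029/38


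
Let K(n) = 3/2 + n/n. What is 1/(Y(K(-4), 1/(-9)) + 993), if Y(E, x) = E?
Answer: 2/1991 ≈ 0.0010045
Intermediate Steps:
K(n) = 5/2 (K(n) = 3*(½) + 1 = 3/2 + 1 = 5/2)
1/(Y(K(-4), 1/(-9)) + 993) = 1/(5/2 + 993) = 1/(1991/2) = 2/1991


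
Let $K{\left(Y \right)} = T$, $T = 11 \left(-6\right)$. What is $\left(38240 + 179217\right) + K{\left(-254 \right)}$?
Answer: $217391$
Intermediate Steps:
$T = -66$
$K{\left(Y \right)} = -66$
$\left(38240 + 179217\right) + K{\left(-254 \right)} = \left(38240 + 179217\right) - 66 = 217457 - 66 = 217391$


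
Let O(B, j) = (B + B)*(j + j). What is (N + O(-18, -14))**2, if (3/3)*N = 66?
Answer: 1153476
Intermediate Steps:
O(B, j) = 4*B*j (O(B, j) = (2*B)*(2*j) = 4*B*j)
N = 66
(N + O(-18, -14))**2 = (66 + 4*(-18)*(-14))**2 = (66 + 1008)**2 = 1074**2 = 1153476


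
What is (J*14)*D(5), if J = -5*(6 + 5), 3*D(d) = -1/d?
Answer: 154/3 ≈ 51.333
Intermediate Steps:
D(d) = -1/(3*d) (D(d) = (-1/d)/3 = -1/(3*d))
J = -55 (J = -5*11 = -55)
(J*14)*D(5) = (-55*14)*(-⅓/5) = -(-770)/(3*5) = -770*(-1/15) = 154/3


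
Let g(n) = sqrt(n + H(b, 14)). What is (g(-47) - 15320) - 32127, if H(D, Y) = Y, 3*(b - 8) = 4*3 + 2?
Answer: -47447 + I*sqrt(33) ≈ -47447.0 + 5.7446*I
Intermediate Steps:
b = 38/3 (b = 8 + (4*3 + 2)/3 = 8 + (12 + 2)/3 = 8 + (1/3)*14 = 8 + 14/3 = 38/3 ≈ 12.667)
g(n) = sqrt(14 + n) (g(n) = sqrt(n + 14) = sqrt(14 + n))
(g(-47) - 15320) - 32127 = (sqrt(14 - 47) - 15320) - 32127 = (sqrt(-33) - 15320) - 32127 = (I*sqrt(33) - 15320) - 32127 = (-15320 + I*sqrt(33)) - 32127 = -47447 + I*sqrt(33)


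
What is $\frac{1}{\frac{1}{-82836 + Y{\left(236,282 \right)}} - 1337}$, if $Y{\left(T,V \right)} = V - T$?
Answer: $- \frac{82790}{110690231} \approx -0.00074794$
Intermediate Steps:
$\frac{1}{\frac{1}{-82836 + Y{\left(236,282 \right)}} - 1337} = \frac{1}{\frac{1}{-82836 + \left(282 - 236\right)} - 1337} = \frac{1}{\frac{1}{-82836 + 46} - 1337} = \frac{1}{\frac{1}{-82790} - 1337} = \frac{1}{- \frac{1}{82790} - 1337} = \frac{1}{- \frac{110690231}{82790}} = - \frac{82790}{110690231}$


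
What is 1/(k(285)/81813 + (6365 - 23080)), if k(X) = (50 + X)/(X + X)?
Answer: -9326682/155895489563 ≈ -5.9826e-5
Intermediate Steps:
k(X) = (50 + X)/(2*X) (k(X) = (50 + X)/((2*X)) = (50 + X)*(1/(2*X)) = (50 + X)/(2*X))
1/(k(285)/81813 + (6365 - 23080)) = 1/(((½)*(50 + 285)/285)/81813 + (6365 - 23080)) = 1/(((½)*(1/285)*335)*(1/81813) - 16715) = 1/((67/114)*(1/81813) - 16715) = 1/(67/9326682 - 16715) = 1/(-155895489563/9326682) = -9326682/155895489563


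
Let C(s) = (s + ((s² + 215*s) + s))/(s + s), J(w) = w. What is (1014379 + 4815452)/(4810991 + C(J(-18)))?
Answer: 11659662/9622181 ≈ 1.2117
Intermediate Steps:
C(s) = (s² + 217*s)/(2*s) (C(s) = (s + (s² + 216*s))/((2*s)) = (s² + 217*s)*(1/(2*s)) = (s² + 217*s)/(2*s))
(1014379 + 4815452)/(4810991 + C(J(-18))) = (1014379 + 4815452)/(4810991 + (217/2 + (½)*(-18))) = 5829831/(4810991 + (217/2 - 9)) = 5829831/(4810991 + 199/2) = 5829831/(9622181/2) = 5829831*(2/9622181) = 11659662/9622181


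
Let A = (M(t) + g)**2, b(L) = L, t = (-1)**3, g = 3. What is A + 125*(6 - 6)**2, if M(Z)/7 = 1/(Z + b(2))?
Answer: 100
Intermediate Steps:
t = -1
M(Z) = 7/(2 + Z) (M(Z) = 7/(Z + 2) = 7/(2 + Z))
A = 100 (A = (7/(2 - 1) + 3)**2 = (7/1 + 3)**2 = (7*1 + 3)**2 = (7 + 3)**2 = 10**2 = 100)
A + 125*(6 - 6)**2 = 100 + 125*(6 - 6)**2 = 100 + 125*0**2 = 100 + 125*0 = 100 + 0 = 100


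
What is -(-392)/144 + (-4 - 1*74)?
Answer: -1355/18 ≈ -75.278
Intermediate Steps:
-(-392)/144 + (-4 - 1*74) = -(-392)/144 + (-4 - 74) = -4*(-49/72) - 78 = 49/18 - 78 = -1355/18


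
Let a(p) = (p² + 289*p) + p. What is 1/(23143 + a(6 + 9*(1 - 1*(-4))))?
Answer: 1/40534 ≈ 2.4671e-5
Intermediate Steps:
a(p) = p² + 290*p
1/(23143 + a(6 + 9*(1 - 1*(-4)))) = 1/(23143 + (6 + 9*(1 - 1*(-4)))*(290 + (6 + 9*(1 - 1*(-4))))) = 1/(23143 + (6 + 9*(1 + 4))*(290 + (6 + 9*(1 + 4)))) = 1/(23143 + (6 + 9*5)*(290 + (6 + 9*5))) = 1/(23143 + (6 + 45)*(290 + (6 + 45))) = 1/(23143 + 51*(290 + 51)) = 1/(23143 + 51*341) = 1/(23143 + 17391) = 1/40534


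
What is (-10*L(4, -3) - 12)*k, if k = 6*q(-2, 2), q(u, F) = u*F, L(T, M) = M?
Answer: -432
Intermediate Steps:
q(u, F) = F*u
k = -24 (k = 6*(2*(-2)) = 6*(-4) = -24)
(-10*L(4, -3) - 12)*k = (-10*(-3) - 12)*(-24) = (30 - 12)*(-24) = 18*(-24) = -432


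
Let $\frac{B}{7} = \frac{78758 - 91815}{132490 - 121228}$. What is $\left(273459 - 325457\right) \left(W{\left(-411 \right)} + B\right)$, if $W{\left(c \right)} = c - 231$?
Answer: $\frac{190354356397}{5631} \approx 3.3805 \cdot 10^{7}$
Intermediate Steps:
$B = - \frac{91399}{11262}$ ($B = 7 \frac{78758 - 91815}{132490 - 121228} = 7 \left(- \frac{13057}{11262}\right) = - \frac{91399}{11262} \approx -8.1157$)
$W{\left(c \right)} = -231 + c$
$\left(273459 - 325457\right) \left(W{\left(-411 \right)} + B\right) = \left(273459 - 325457\right) \left(\left(-231 - 411\right) - \frac{91399}{11262}\right) = - 51998 \left(-642 - \frac{91399}{11262}\right) = \left(-51998\right) \left(- \frac{7321603}{11262}\right) = \frac{190354356397}{5631}$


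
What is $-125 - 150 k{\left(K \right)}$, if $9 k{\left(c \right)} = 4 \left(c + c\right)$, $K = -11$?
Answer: $\frac{4025}{3} \approx 1341.7$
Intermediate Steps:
$k{\left(c \right)} = \frac{8 c}{9}$ ($k{\left(c \right)} = \frac{4 \left(c + c\right)}{9} = \frac{4 \cdot 2 c}{9} = \frac{8 c}{9}$)
$-125 - 150 k{\left(K \right)} = -125 - 150 \cdot \frac{8}{9} \left(-11\right) = -125 - - \frac{4400}{3} = -125 + \frac{4400}{3} = \frac{4025}{3}$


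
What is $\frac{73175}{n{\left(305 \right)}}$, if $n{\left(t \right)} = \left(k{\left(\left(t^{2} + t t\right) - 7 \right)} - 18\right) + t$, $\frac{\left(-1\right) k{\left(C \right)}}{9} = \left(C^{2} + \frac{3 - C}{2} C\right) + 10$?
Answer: $- \frac{73175}{155756501704} \approx -4.698 \cdot 10^{-7}$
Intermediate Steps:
$k{\left(C \right)} = -90 - 9 C^{2} - 9 C \left(\frac{3}{2} - \frac{C}{2}\right)$ ($k{\left(C \right)} = - 9 \left(\left(C^{2} + \frac{3 - C}{2} C\right) + 10\right) = - 9 \left(\left(C^{2} + \left(3 - C\right) \frac{1}{2} C\right) + 10\right) = - 9 \left(\left(C^{2} + \left(\frac{3}{2} - \frac{C}{2}\right) C\right) + 10\right) = - 9 \left(\left(C^{2} + C \left(\frac{3}{2} - \frac{C}{2}\right)\right) + 10\right) = - 9 \left(10 + C^{2} + C \left(\frac{3}{2} - \frac{C}{2}\right)\right) = -90 - 9 C^{2} - 9 C \left(\frac{3}{2} - \frac{C}{2}\right)$)
$n{\left(t \right)} = - \frac{27}{2} + t - 27 t^{2} - \frac{9 \left(-7 + 2 t^{2}\right)^{2}}{2}$ ($n{\left(t \right)} = \left(\left(-90 - \frac{27 \left(\left(t^{2} + t t\right) - 7\right)}{2} - \frac{9 \left(\left(t^{2} + t t\right) - 7\right)^{2}}{2}\right) - 18\right) + t = \left(\left(-90 - \frac{27 \left(\left(t^{2} + t^{2}\right) - 7\right)}{2} - \frac{9 \left(\left(t^{2} + t^{2}\right) - 7\right)^{2}}{2}\right) - 18\right) + t = \left(\left(-90 - \frac{27 \left(2 t^{2} - 7\right)}{2} - \frac{9 \left(2 t^{2} - 7\right)^{2}}{2}\right) - 18\right) + t = \left(\left(-90 - \frac{27 \left(-7 + 2 t^{2}\right)}{2} - \frac{9 \left(-7 + 2 t^{2}\right)^{2}}{2}\right) - 18\right) + t = \left(\left(-90 - \left(- \frac{189}{2} + 27 t^{2}\right) - \frac{9 \left(-7 + 2 t^{2}\right)^{2}}{2}\right) - 18\right) + t = \left(\left(\frac{9}{2} - 27 t^{2} - \frac{9 \left(-7 + 2 t^{2}\right)^{2}}{2}\right) - 18\right) + t = \left(- \frac{27}{2} - 27 t^{2} - \frac{9 \left(-7 + 2 t^{2}\right)^{2}}{2}\right) + t = - \frac{27}{2} + t - 27 t^{2} - \frac{9 \left(-7 + 2 t^{2}\right)^{2}}{2}$)
$\frac{73175}{n{\left(305 \right)}} = \frac{73175}{-234 + 305 - 18 \cdot 305^{4} + 99 \cdot 305^{2}} = \frac{73175}{-234 + 305 - 155765711250 + 99 \cdot 93025} = \frac{73175}{-234 + 305 - 155765711250 + 9209475} = \frac{73175}{-155756501704} = 73175 \left(- \frac{1}{155756501704}\right) = - \frac{73175}{155756501704}$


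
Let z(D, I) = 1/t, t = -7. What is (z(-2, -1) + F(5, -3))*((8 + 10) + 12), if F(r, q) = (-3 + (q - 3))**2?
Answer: 16980/7 ≈ 2425.7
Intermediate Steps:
z(D, I) = -1/7 (z(D, I) = 1/(-7) = -1/7)
F(r, q) = (-6 + q)**2 (F(r, q) = (-3 + (-3 + q))**2 = (-6 + q)**2)
(z(-2, -1) + F(5, -3))*((8 + 10) + 12) = (-1/7 + (-6 - 3)**2)*((8 + 10) + 12) = (-1/7 + (-9)**2)*(18 + 12) = (-1/7 + 81)*30 = (566/7)*30 = 16980/7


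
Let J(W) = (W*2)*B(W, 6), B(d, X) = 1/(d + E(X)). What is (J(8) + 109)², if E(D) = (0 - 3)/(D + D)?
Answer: 11854249/961 ≈ 12335.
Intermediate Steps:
E(D) = -3/(2*D) (E(D) = -3*1/(2*D) = -3/(2*D))
B(d, X) = 1/(d - 3/(2*X))
J(W) = 24*W/(-3 + 12*W) (J(W) = (W*2)*(2*6/(-3 + 2*6*W)) = (2*W)*(2*6/(-3 + 12*W)) = (2*W)*(12/(-3 + 12*W)) = 24*W/(-3 + 12*W))
(J(8) + 109)² = (8*8/(-1 + 4*8) + 109)² = (8*8/(-1 + 32) + 109)² = (8*8/31 + 109)² = (8*8*(1/31) + 109)² = (64/31 + 109)² = (3443/31)² = 11854249/961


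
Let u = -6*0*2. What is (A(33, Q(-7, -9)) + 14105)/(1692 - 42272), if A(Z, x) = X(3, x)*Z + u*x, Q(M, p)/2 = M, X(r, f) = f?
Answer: -13643/40580 ≈ -0.33620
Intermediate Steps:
u = 0 (u = 0*2 = 0)
Q(M, p) = 2*M
A(Z, x) = Z*x (A(Z, x) = x*Z + 0*x = Z*x + 0 = Z*x)
(A(33, Q(-7, -9)) + 14105)/(1692 - 42272) = (33*(2*(-7)) + 14105)/(1692 - 42272) = (33*(-14) + 14105)/(-40580) = (-462 + 14105)*(-1/40580) = 13643*(-1/40580) = -13643/40580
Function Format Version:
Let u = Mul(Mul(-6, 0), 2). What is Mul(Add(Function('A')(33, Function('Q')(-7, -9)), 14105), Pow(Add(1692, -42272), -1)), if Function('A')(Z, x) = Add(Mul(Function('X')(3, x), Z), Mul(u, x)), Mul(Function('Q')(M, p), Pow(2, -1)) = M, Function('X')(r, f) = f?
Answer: Rational(-13643, 40580) ≈ -0.33620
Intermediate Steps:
u = 0 (u = Mul(0, 2) = 0)
Function('Q')(M, p) = Mul(2, M)
Function('A')(Z, x) = Mul(Z, x) (Function('A')(Z, x) = Add(Mul(x, Z), Mul(0, x)) = Add(Mul(Z, x), 0) = Mul(Z, x))
Mul(Add(Function('A')(33, Function('Q')(-7, -9)), 14105), Pow(Add(1692, -42272), -1)) = Mul(Add(Mul(33, Mul(2, -7)), 14105), Pow(Add(1692, -42272), -1)) = Mul(Add(Mul(33, -14), 14105), Pow(-40580, -1)) = Mul(Add(-462, 14105), Rational(-1, 40580)) = Mul(13643, Rational(-1, 40580)) = Rational(-13643, 40580)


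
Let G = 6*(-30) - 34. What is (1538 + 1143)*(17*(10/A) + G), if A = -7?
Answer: -638844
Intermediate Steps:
G = -214 (G = -180 - 34 = -214)
(1538 + 1143)*(17*(10/A) + G) = (1538 + 1143)*(17*(10/(-7)) - 214) = 2681*(17*(10*(-⅐)) - 214) = 2681*(17*(-10/7) - 214) = 2681*(-170/7 - 214) = 2681*(-1668/7) = -638844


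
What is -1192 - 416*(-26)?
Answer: 9624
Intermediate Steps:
-1192 - 416*(-26) = -1192 + 10816 = 9624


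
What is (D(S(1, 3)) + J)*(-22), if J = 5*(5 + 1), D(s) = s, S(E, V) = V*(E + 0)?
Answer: -726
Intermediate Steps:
S(E, V) = E*V (S(E, V) = V*E = E*V)
J = 30 (J = 5*6 = 30)
(D(S(1, 3)) + J)*(-22) = (1*3 + 30)*(-22) = (3 + 30)*(-22) = 33*(-22) = -726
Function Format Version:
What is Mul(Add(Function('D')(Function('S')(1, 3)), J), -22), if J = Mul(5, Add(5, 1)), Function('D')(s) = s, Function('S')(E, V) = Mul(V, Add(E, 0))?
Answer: -726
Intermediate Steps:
Function('S')(E, V) = Mul(E, V) (Function('S')(E, V) = Mul(V, E) = Mul(E, V))
J = 30 (J = Mul(5, 6) = 30)
Mul(Add(Function('D')(Function('S')(1, 3)), J), -22) = Mul(Add(Mul(1, 3), 30), -22) = Mul(Add(3, 30), -22) = Mul(33, -22) = -726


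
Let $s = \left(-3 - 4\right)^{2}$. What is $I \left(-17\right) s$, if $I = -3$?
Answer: $2499$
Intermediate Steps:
$s = 49$ ($s = \left(-7\right)^{2} = 49$)
$I \left(-17\right) s = \left(-3\right) \left(-17\right) 49 = 51 \cdot 49 = 2499$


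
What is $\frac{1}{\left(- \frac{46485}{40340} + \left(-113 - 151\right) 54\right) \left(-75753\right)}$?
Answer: $\frac{8068}{8713617983865} \approx 9.2591 \cdot 10^{-10}$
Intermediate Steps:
$\frac{1}{\left(- \frac{46485}{40340} + \left(-113 - 151\right) 54\right) \left(-75753\right)} = \frac{1}{\left(-46485\right) \frac{1}{40340} - 14256} \left(- \frac{1}{75753}\right) = \frac{1}{- \frac{9297}{8068} - 14256} \left(- \frac{1}{75753}\right) = \frac{1}{- \frac{115026705}{8068}} \left(- \frac{1}{75753}\right) = \left(- \frac{8068}{115026705}\right) \left(- \frac{1}{75753}\right) = \frac{8068}{8713617983865}$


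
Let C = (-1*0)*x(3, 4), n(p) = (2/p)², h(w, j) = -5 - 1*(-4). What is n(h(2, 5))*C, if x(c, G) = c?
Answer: 0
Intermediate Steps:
h(w, j) = -1 (h(w, j) = -5 + 4 = -1)
n(p) = 4/p²
C = 0 (C = -1*0*3 = 0*3 = 0)
n(h(2, 5))*C = (4/(-1)²)*0 = (4*1)*0 = 4*0 = 0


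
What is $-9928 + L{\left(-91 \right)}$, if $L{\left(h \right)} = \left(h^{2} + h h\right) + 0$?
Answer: $6634$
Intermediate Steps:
$L{\left(h \right)} = 2 h^{2}$ ($L{\left(h \right)} = \left(h^{2} + h^{2}\right) + 0 = 2 h^{2} + 0 = 2 h^{2}$)
$-9928 + L{\left(-91 \right)} = -9928 + 2 \left(-91\right)^{2} = -9928 + 2 \cdot 8281 = -9928 + 16562 = 6634$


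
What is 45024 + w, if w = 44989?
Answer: 90013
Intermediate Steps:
45024 + w = 45024 + 44989 = 90013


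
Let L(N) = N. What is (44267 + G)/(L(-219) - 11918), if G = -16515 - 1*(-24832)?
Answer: -52584/12137 ≈ -4.3325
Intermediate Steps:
G = 8317 (G = -16515 + 24832 = 8317)
(44267 + G)/(L(-219) - 11918) = (44267 + 8317)/(-219 - 11918) = 52584/(-12137) = 52584*(-1/12137) = -52584/12137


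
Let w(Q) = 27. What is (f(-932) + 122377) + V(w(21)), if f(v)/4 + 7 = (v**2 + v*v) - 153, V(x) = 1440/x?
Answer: 21212347/3 ≈ 7.0708e+6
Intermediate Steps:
f(v) = -640 + 8*v**2 (f(v) = -28 + 4*((v**2 + v*v) - 153) = -28 + 4*((v**2 + v**2) - 153) = -28 + 4*(2*v**2 - 153) = -28 + 4*(-153 + 2*v**2) = -28 + (-612 + 8*v**2) = -640 + 8*v**2)
(f(-932) + 122377) + V(w(21)) = ((-640 + 8*(-932)**2) + 122377) + 1440/27 = ((-640 + 8*868624) + 122377) + 1440*(1/27) = ((-640 + 6948992) + 122377) + 160/3 = (6948352 + 122377) + 160/3 = 7070729 + 160/3 = 21212347/3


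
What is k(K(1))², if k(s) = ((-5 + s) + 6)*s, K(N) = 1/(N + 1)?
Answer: 9/16 ≈ 0.56250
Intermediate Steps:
K(N) = 1/(1 + N)
k(s) = s*(1 + s) (k(s) = (1 + s)*s = s*(1 + s))
k(K(1))² = ((1 + 1/(1 + 1))/(1 + 1))² = ((1 + 1/2)/2)² = ((1 + ½)/2)² = ((½)*(3/2))² = (¾)² = 9/16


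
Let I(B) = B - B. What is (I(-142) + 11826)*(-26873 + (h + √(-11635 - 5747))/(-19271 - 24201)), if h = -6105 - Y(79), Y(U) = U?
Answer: -863458295517/2717 - 5913*I*√17382/21736 ≈ -3.178e+8 - 35.866*I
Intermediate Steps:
I(B) = 0
h = -6184 (h = -6105 - 1*79 = -6105 - 79 = -6184)
(I(-142) + 11826)*(-26873 + (h + √(-11635 - 5747))/(-19271 - 24201)) = (0 + 11826)*(-26873 + (-6184 + √(-11635 - 5747))/(-19271 - 24201)) = 11826*(-26873 + (-6184 + √(-17382))/(-43472)) = 11826*(-26873 + (-6184 + I*√17382)*(-1/43472)) = 11826*(-26873 + (773/5434 - I*√17382/43472)) = 11826*(-146027109/5434 - I*√17382/43472) = -863458295517/2717 - 5913*I*√17382/21736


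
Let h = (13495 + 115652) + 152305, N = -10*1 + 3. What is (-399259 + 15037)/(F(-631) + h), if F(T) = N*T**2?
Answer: 128074/835225 ≈ 0.15334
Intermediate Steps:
N = -7 (N = -10 + 3 = -7)
h = 281452 (h = 129147 + 152305 = 281452)
F(T) = -7*T**2
(-399259 + 15037)/(F(-631) + h) = (-399259 + 15037)/(-7*(-631)**2 + 281452) = -384222/(-7*398161 + 281452) = -384222/(-2787127 + 281452) = -384222/(-2505675) = -384222*(-1/2505675) = 128074/835225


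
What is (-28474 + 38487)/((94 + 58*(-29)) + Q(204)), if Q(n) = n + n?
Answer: -10013/1180 ≈ -8.4856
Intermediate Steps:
Q(n) = 2*n
(-28474 + 38487)/((94 + 58*(-29)) + Q(204)) = (-28474 + 38487)/((94 + 58*(-29)) + 2*204) = 10013/((94 - 1682) + 408) = 10013/(-1588 + 408) = 10013/(-1180) = 10013*(-1/1180) = -10013/1180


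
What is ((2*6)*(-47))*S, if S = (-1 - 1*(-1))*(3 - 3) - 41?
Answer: 23124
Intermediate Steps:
S = -41 (S = (-1 + 1)*0 - 41 = 0*0 - 41 = 0 - 41 = -41)
((2*6)*(-47))*S = ((2*6)*(-47))*(-41) = (12*(-47))*(-41) = -564*(-41) = 23124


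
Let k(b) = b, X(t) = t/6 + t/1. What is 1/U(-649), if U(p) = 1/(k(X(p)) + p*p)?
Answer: 2522663/6 ≈ 4.2044e+5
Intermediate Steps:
X(t) = 7*t/6 (X(t) = t*(1/6) + t*1 = t/6 + t = 7*t/6)
U(p) = 1/(p**2 + 7*p/6) (U(p) = 1/(7*p/6 + p*p) = 1/(7*p/6 + p**2) = 1/(p**2 + 7*p/6))
1/U(-649) = 1/(6/(-649*(7 + 6*(-649)))) = 1/(6*(-1/649)/(7 - 3894)) = 1/(6*(-1/649)/(-3887)) = 1/(6*(-1/649)*(-1/3887)) = 1/(6/2522663) = 2522663/6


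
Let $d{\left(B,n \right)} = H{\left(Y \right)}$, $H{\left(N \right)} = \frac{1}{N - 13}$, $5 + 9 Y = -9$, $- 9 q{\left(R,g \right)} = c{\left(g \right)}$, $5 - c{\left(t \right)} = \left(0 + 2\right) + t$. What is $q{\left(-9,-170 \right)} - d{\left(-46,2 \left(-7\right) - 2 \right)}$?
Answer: $- \frac{22582}{1179} \approx -19.154$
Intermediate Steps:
$c{\left(t \right)} = 3 - t$ ($c{\left(t \right)} = 5 - \left(\left(0 + 2\right) + t\right) = 5 - \left(2 + t\right) = 3 - t$)
$q{\left(R,g \right)} = - \frac{1}{3} + \frac{g}{9}$ ($q{\left(R,g \right)} = - \frac{3 - g}{9} = - \frac{1}{3} + \frac{g}{9}$)
$Y = - \frac{14}{9}$ ($Y = - \frac{5}{9} + \frac{1}{9} \left(-9\right) = - \frac{5}{9} - 1 = - \frac{14}{9} \approx -1.5556$)
$H{\left(N \right)} = \frac{1}{-13 + N}$
$d{\left(B,n \right)} = - \frac{9}{131}$ ($d{\left(B,n \right)} = \frac{1}{-13 - \frac{14}{9}} = \frac{1}{- \frac{131}{9}} = - \frac{9}{131}$)
$q{\left(-9,-170 \right)} - d{\left(-46,2 \left(-7\right) - 2 \right)} = \left(- \frac{1}{3} + \frac{1}{9} \left(-170\right)\right) - - \frac{9}{131} = \left(- \frac{1}{3} - \frac{170}{9}\right) + \frac{9}{131} = - \frac{173}{9} + \frac{9}{131} = - \frac{22582}{1179}$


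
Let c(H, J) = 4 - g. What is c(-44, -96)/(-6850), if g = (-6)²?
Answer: 16/3425 ≈ 0.0046715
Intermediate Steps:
g = 36
c(H, J) = -32 (c(H, J) = 4 - 1*36 = 4 - 36 = -32)
c(-44, -96)/(-6850) = -32/(-6850) = -32*(-1/6850) = 16/3425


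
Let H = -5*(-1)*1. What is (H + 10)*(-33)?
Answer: -495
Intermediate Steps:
H = 5 (H = 5*1 = 5)
(H + 10)*(-33) = (5 + 10)*(-33) = 15*(-33) = -495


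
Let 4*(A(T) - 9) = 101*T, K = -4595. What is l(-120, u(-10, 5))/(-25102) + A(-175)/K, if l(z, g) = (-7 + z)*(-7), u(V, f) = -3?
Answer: 30459597/32955340 ≈ 0.92427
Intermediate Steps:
l(z, g) = 49 - 7*z
A(T) = 9 + 101*T/4 (A(T) = 9 + (101*T)/4 = 9 + 101*T/4)
l(-120, u(-10, 5))/(-25102) + A(-175)/K = (49 - 7*(-120))/(-25102) + (9 + (101/4)*(-175))/(-4595) = (49 + 840)*(-1/25102) + (9 - 17675/4)*(-1/4595) = 889*(-1/25102) - 17639/4*(-1/4595) = -127/3586 + 17639/18380 = 30459597/32955340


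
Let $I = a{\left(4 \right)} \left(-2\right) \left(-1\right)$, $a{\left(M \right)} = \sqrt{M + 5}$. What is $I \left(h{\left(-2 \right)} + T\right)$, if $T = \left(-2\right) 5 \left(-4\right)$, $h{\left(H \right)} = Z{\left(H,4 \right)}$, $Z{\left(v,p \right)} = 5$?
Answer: $270$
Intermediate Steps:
$h{\left(H \right)} = 5$
$a{\left(M \right)} = \sqrt{5 + M}$
$T = 40$ ($T = \left(-10\right) \left(-4\right) = 40$)
$I = 6$ ($I = \sqrt{5 + 4} \left(-2\right) \left(-1\right) = \sqrt{9} \left(-2\right) \left(-1\right) = 3 \left(-2\right) \left(-1\right) = \left(-6\right) \left(-1\right) = 6$)
$I \left(h{\left(-2 \right)} + T\right) = 6 \left(5 + 40\right) = 6 \cdot 45 = 270$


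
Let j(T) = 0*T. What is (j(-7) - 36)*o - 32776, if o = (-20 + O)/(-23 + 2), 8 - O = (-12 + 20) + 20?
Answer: -229912/7 ≈ -32845.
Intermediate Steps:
j(T) = 0
O = -20 (O = 8 - ((-12 + 20) + 20) = 8 - (8 + 20) = 8 - 1*28 = 8 - 28 = -20)
o = 40/21 (o = (-20 - 20)/(-23 + 2) = -40/(-21) = -40*(-1/21) = 40/21 ≈ 1.9048)
(j(-7) - 36)*o - 32776 = (0 - 36)*(40/21) - 32776 = -36*40/21 - 32776 = -480/7 - 32776 = -229912/7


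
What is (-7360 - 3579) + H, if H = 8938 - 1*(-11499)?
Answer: 9498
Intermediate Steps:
H = 20437 (H = 8938 + 11499 = 20437)
(-7360 - 3579) + H = (-7360 - 3579) + 20437 = -10939 + 20437 = 9498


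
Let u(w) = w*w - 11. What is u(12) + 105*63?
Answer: 6748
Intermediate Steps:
u(w) = -11 + w² (u(w) = w² - 11 = -11 + w²)
u(12) + 105*63 = (-11 + 12²) + 105*63 = (-11 + 144) + 6615 = 133 + 6615 = 6748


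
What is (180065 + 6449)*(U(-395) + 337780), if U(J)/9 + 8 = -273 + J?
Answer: 61865947744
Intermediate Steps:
U(J) = -2529 + 9*J (U(J) = -72 + 9*(-273 + J) = -72 + (-2457 + 9*J) = -2529 + 9*J)
(180065 + 6449)*(U(-395) + 337780) = (180065 + 6449)*((-2529 + 9*(-395)) + 337780) = 186514*((-2529 - 3555) + 337780) = 186514*(-6084 + 337780) = 186514*331696 = 61865947744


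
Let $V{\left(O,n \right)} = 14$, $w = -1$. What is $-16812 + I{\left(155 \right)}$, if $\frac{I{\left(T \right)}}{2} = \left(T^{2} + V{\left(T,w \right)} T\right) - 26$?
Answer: $35526$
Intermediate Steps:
$I{\left(T \right)} = -52 + 2 T^{2} + 28 T$ ($I{\left(T \right)} = 2 \left(\left(T^{2} + 14 T\right) - 26\right) = 2 \left(-26 + T^{2} + 14 T\right) = -52 + 2 T^{2} + 28 T$)
$-16812 + I{\left(155 \right)} = -16812 + \left(-52 + 2 \cdot 155^{2} + 28 \cdot 155\right) = -16812 + \left(-52 + 2 \cdot 24025 + 4340\right) = -16812 + \left(-52 + 48050 + 4340\right) = -16812 + 52338 = 35526$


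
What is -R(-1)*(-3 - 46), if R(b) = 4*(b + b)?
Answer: -392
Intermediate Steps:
R(b) = 8*b (R(b) = 4*(2*b) = 8*b)
-R(-1)*(-3 - 46) = -8*(-1)*(-3 - 46) = -(-8)*(-49) = -1*392 = -392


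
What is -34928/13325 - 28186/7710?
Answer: -64487333/10273575 ≈ -6.2770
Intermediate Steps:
-34928/13325 - 28186/7710 = -34928*1/13325 - 28186*1/7710 = -34928/13325 - 14093/3855 = -64487333/10273575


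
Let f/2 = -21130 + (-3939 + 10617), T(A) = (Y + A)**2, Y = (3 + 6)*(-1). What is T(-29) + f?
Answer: -27460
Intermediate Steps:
Y = -9 (Y = 9*(-1) = -9)
T(A) = (-9 + A)**2
f = -28904 (f = 2*(-21130 + (-3939 + 10617)) = 2*(-21130 + 6678) = 2*(-14452) = -28904)
T(-29) + f = (-9 - 29)**2 - 28904 = (-38)**2 - 28904 = 1444 - 28904 = -27460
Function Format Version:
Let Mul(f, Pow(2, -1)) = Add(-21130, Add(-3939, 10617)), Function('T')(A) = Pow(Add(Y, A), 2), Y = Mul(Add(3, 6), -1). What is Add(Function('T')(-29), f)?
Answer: -27460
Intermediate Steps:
Y = -9 (Y = Mul(9, -1) = -9)
Function('T')(A) = Pow(Add(-9, A), 2)
f = -28904 (f = Mul(2, Add(-21130, Add(-3939, 10617))) = Mul(2, Add(-21130, 6678)) = Mul(2, -14452) = -28904)
Add(Function('T')(-29), f) = Add(Pow(Add(-9, -29), 2), -28904) = Add(Pow(-38, 2), -28904) = Add(1444, -28904) = -27460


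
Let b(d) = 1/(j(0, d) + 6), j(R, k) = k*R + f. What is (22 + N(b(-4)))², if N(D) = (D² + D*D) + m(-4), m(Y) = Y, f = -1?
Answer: 204304/625 ≈ 326.89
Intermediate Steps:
j(R, k) = -1 + R*k (j(R, k) = k*R - 1 = R*k - 1 = -1 + R*k)
b(d) = ⅕ (b(d) = 1/((-1 + 0*d) + 6) = 1/((-1 + 0) + 6) = 1/(-1 + 6) = 1/5 = ⅕)
N(D) = -4 + 2*D² (N(D) = (D² + D*D) - 4 = (D² + D²) - 4 = 2*D² - 4 = -4 + 2*D²)
(22 + N(b(-4)))² = (22 + (-4 + 2*(⅕)²))² = (22 + (-4 + 2*(1/25)))² = (22 + (-4 + 2/25))² = (22 - 98/25)² = (452/25)² = 204304/625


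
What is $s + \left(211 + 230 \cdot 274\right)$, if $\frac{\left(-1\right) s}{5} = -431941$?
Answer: $2222936$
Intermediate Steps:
$s = 2159705$ ($s = \left(-5\right) \left(-431941\right) = 2159705$)
$s + \left(211 + 230 \cdot 274\right) = 2159705 + \left(211 + 230 \cdot 274\right) = 2159705 + \left(211 + 63020\right) = 2159705 + 63231 = 2222936$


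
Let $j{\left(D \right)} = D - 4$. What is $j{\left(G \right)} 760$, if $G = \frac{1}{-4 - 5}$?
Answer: $- \frac{28120}{9} \approx -3124.4$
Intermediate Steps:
$G = - \frac{1}{9}$ ($G = \frac{1}{-9} = - \frac{1}{9} \approx -0.11111$)
$j{\left(D \right)} = -4 + D$
$j{\left(G \right)} 760 = \left(-4 - \frac{1}{9}\right) 760 = \left(- \frac{37}{9}\right) 760 = - \frac{28120}{9}$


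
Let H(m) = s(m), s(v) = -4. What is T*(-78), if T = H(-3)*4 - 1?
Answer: 1326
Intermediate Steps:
H(m) = -4
T = -17 (T = -4*4 - 1 = -16 - 1 = -17)
T*(-78) = -17*(-78) = 1326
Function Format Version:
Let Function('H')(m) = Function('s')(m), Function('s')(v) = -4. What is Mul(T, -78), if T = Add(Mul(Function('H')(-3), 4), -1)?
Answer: 1326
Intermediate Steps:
Function('H')(m) = -4
T = -17 (T = Add(Mul(-4, 4), -1) = Add(-16, -1) = -17)
Mul(T, -78) = Mul(-17, -78) = 1326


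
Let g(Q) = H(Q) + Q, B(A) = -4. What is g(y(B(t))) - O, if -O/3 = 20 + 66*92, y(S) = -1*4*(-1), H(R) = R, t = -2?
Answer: 18284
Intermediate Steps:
y(S) = 4 (y(S) = -4*(-1) = 4)
g(Q) = 2*Q (g(Q) = Q + Q = 2*Q)
O = -18276 (O = -3*(20 + 66*92) = -3*(20 + 6072) = -3*6092 = -18276)
g(y(B(t))) - O = 2*4 - 1*(-18276) = 8 + 18276 = 18284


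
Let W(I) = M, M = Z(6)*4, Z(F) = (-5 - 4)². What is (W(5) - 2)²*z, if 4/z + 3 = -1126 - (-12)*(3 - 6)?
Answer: -414736/1165 ≈ -356.00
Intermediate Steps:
Z(F) = 81 (Z(F) = (-9)² = 81)
z = -4/1165 (z = 4/(-3 + (-1126 - (-12)*(3 - 6))) = 4/(-3 + (-1126 - (-12)*(-3))) = 4/(-3 + (-1126 - 1*36)) = 4/(-3 + (-1126 - 36)) = 4/(-3 - 1162) = 4/(-1165) = 4*(-1/1165) = -4/1165 ≈ -0.0034335)
M = 324 (M = 81*4 = 324)
W(I) = 324
(W(5) - 2)²*z = (324 - 2)²*(-4/1165) = 322²*(-4/1165) = 103684*(-4/1165) = -414736/1165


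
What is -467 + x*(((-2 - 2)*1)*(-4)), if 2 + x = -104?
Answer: -2163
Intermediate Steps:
x = -106 (x = -2 - 104 = -106)
-467 + x*(((-2 - 2)*1)*(-4)) = -467 - 106*(-2 - 2)*1*(-4) = -467 - 106*(-4*1)*(-4) = -467 - (-424)*(-4) = -467 - 106*16 = -467 - 1696 = -2163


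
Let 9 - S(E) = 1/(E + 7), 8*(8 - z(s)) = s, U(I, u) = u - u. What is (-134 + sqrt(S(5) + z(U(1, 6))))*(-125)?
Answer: 16750 - 125*sqrt(609)/6 ≈ 16236.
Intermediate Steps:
U(I, u) = 0
z(s) = 8 - s/8
S(E) = 9 - 1/(7 + E) (S(E) = 9 - 1/(E + 7) = 9 - 1/(7 + E))
(-134 + sqrt(S(5) + z(U(1, 6))))*(-125) = (-134 + sqrt((62 + 9*5)/(7 + 5) + (8 - 1/8*0)))*(-125) = (-134 + sqrt((62 + 45)/12 + (8 + 0)))*(-125) = (-134 + sqrt((1/12)*107 + 8))*(-125) = (-134 + sqrt(107/12 + 8))*(-125) = (-134 + sqrt(203/12))*(-125) = (-134 + sqrt(609)/6)*(-125) = 16750 - 125*sqrt(609)/6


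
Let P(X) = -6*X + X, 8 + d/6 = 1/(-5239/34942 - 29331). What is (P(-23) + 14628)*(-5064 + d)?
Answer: -77242011930938292/1024889041 ≈ -7.5366e+7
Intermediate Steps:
d = -49194883620/1024889041 (d = -48 + 6/(-5239/34942 - 29331) = -48 + 6/(-1024889041/34942) = -48 + 6*(-34942/1024889041) = -48 - 209652/1024889041 = -49194883620/1024889041 ≈ -48.000)
P(X) = -5*X
(P(-23) + 14628)*(-5064 + d) = (-5*(-23) + 14628)*(-5064 - 49194883620/1024889041) = (115 + 14628)*(-5239232987244/1024889041) = 14743*(-5239232987244/1024889041) = -77242011930938292/1024889041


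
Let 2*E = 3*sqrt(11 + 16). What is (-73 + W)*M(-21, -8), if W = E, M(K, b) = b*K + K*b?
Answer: -24528 + 1512*sqrt(3) ≈ -21909.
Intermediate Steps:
E = 9*sqrt(3)/2 (E = (3*sqrt(11 + 16))/2 = (3*sqrt(27))/2 = (3*(3*sqrt(3)))/2 = (9*sqrt(3))/2 = 9*sqrt(3)/2 ≈ 7.7942)
M(K, b) = 2*K*b (M(K, b) = K*b + K*b = 2*K*b)
W = 9*sqrt(3)/2 ≈ 7.7942
(-73 + W)*M(-21, -8) = (-73 + 9*sqrt(3)/2)*(2*(-21)*(-8)) = (-73 + 9*sqrt(3)/2)*336 = -24528 + 1512*sqrt(3)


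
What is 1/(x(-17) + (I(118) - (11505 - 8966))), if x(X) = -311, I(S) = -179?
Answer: -1/3029 ≈ -0.00033014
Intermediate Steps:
1/(x(-17) + (I(118) - (11505 - 8966))) = 1/(-311 + (-179 - (11505 - 8966))) = 1/(-311 + (-179 - 1*2539)) = 1/(-311 + (-179 - 2539)) = 1/(-311 - 2718) = 1/(-3029) = -1/3029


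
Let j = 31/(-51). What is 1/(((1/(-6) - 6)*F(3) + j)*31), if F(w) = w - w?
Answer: -51/961 ≈ -0.053070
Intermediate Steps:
j = -31/51 (j = 31*(-1/51) = -31/51 ≈ -0.60784)
F(w) = 0
1/(((1/(-6) - 6)*F(3) + j)*31) = 1/(((1/(-6) - 6)*0 - 31/51)*31) = 1/(((1*(-⅙) - 6)*0 - 31/51)*31) = 1/(((-⅙ - 6)*0 - 31/51)*31) = 1/((-37/6*0 - 31/51)*31) = 1/((0 - 31/51)*31) = 1/(-31/51*31) = 1/(-961/51) = -51/961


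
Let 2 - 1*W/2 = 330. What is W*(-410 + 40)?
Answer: 242720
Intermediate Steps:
W = -656 (W = 4 - 2*330 = 4 - 660 = -656)
W*(-410 + 40) = -656*(-410 + 40) = -656*(-370) = 242720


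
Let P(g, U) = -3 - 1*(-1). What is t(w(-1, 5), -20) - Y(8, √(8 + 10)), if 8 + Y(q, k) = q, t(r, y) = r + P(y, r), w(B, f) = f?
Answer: 3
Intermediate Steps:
P(g, U) = -2 (P(g, U) = -3 + 1 = -2)
t(r, y) = -2 + r (t(r, y) = r - 2 = -2 + r)
Y(q, k) = -8 + q
t(w(-1, 5), -20) - Y(8, √(8 + 10)) = (-2 + 5) - (-8 + 8) = 3 - 1*0 = 3 + 0 = 3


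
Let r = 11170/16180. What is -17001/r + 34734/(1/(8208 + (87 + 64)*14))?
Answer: 400444189098/1117 ≈ 3.5850e+8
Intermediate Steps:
r = 1117/1618 (r = 11170*(1/16180) = 1117/1618 ≈ 0.69036)
-17001/r + 34734/(1/(8208 + (87 + 64)*14)) = -17001/1117/1618 + 34734/(1/(8208 + (87 + 64)*14)) = -17001*1618/1117 + 34734/(1/(8208 + 151*14)) = -27507618/1117 + 34734/(1/(8208 + 2114)) = -27507618/1117 + 34734/(1/10322) = -27507618/1117 + 34734*10322 = -27507618/1117 + 358524348 = 400444189098/1117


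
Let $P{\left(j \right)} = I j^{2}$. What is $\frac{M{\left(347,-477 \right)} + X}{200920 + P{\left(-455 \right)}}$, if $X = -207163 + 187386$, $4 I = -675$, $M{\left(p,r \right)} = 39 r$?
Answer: $\frac{30704}{27787639} \approx 0.001105$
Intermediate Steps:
$I = - \frac{675}{4}$ ($I = \frac{1}{4} \left(-675\right) = - \frac{675}{4} \approx -168.75$)
$X = -19777$
$P{\left(j \right)} = - \frac{675 j^{2}}{4}$
$\frac{M{\left(347,-477 \right)} + X}{200920 + P{\left(-455 \right)}} = \frac{39 \left(-477\right) - 19777}{200920 - \frac{675 \left(-455\right)^{2}}{4}} = \frac{-18603 - 19777}{200920 - \frac{139741875}{4}} = - \frac{38380}{200920 - \frac{139741875}{4}} = - \frac{38380}{- \frac{138938195}{4}} = \left(-38380\right) \left(- \frac{4}{138938195}\right) = \frac{30704}{27787639}$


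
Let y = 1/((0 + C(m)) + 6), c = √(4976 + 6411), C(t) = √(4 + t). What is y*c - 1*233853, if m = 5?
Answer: -233853 + √11387/9 ≈ -2.3384e+5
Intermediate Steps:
c = √11387 ≈ 106.71
y = ⅑ (y = 1/((0 + √(4 + 5)) + 6) = 1/((0 + √9) + 6) = 1/((0 + 3) + 6) = 1/(3 + 6) = 1/9 = ⅑ ≈ 0.11111)
y*c - 1*233853 = √11387/9 - 1*233853 = √11387/9 - 233853 = -233853 + √11387/9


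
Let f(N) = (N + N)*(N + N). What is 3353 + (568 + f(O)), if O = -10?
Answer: 4321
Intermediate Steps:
f(N) = 4*N² (f(N) = (2*N)*(2*N) = 4*N²)
3353 + (568 + f(O)) = 3353 + (568 + 4*(-10)²) = 3353 + (568 + 4*100) = 3353 + (568 + 400) = 3353 + 968 = 4321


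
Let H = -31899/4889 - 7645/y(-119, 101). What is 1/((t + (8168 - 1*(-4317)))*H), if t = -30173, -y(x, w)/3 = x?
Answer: 581791/287514595808 ≈ 2.0235e-6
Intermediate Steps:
y(x, w) = -3*x
H = -48764348/1745373 (H = -31899/4889 - 7645/((-3*(-119))) = -31899*1/4889 - 7645/357 = -31899/4889 - 7645*1/357 = -31899/4889 - 7645/357 = -48764348/1745373 ≈ -27.939)
1/((t + (8168 - 1*(-4317)))*H) = 1/((-30173 + (8168 - 1*(-4317)))*(-48764348/1745373)) = -1745373/48764348/(-30173 + (8168 + 4317)) = -1745373/48764348/(-30173 + 12485) = -1745373/48764348/(-17688) = -1/17688*(-1745373/48764348) = 581791/287514595808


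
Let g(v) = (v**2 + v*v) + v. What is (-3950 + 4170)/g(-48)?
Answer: 11/228 ≈ 0.048246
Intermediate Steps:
g(v) = v + 2*v**2 (g(v) = (v**2 + v**2) + v = 2*v**2 + v = v + 2*v**2)
(-3950 + 4170)/g(-48) = (-3950 + 4170)/((-48*(1 + 2*(-48)))) = 220/((-48*(1 - 96))) = 220/((-48*(-95))) = 220/4560 = 220*(1/4560) = 11/228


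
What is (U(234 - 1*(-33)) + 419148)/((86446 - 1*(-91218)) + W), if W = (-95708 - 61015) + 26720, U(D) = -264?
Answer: 139628/15887 ≈ 8.7888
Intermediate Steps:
W = -130003 (W = -156723 + 26720 = -130003)
(U(234 - 1*(-33)) + 419148)/((86446 - 1*(-91218)) + W) = (-264 + 419148)/((86446 - 1*(-91218)) - 130003) = 418884/((86446 + 91218) - 130003) = 418884/(177664 - 130003) = 418884/47661 = 418884*(1/47661) = 139628/15887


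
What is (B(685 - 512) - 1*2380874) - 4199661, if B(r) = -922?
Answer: -6581457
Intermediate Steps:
(B(685 - 512) - 1*2380874) - 4199661 = (-922 - 1*2380874) - 4199661 = (-922 - 2380874) - 4199661 = -2381796 - 4199661 = -6581457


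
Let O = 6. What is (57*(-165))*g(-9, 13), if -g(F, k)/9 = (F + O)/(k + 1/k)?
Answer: -660231/34 ≈ -19419.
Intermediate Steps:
g(F, k) = -9*(6 + F)/(k + 1/k) (g(F, k) = -9*(F + 6)/(k + 1/k) = -9*(6 + F)/(k + 1/k))
(57*(-165))*g(-9, 13) = (57*(-165))*(-9*13*(6 - 9)/(1 + 13²)) = -(-84645)*13*(-3)/(1 + 169) = -(-84645)*13*(-3)/170 = -9405*351/170 = -660231/34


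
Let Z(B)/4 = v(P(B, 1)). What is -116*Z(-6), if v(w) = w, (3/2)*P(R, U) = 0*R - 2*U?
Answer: 1856/3 ≈ 618.67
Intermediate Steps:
P(R, U) = -4*U/3 (P(R, U) = 2*(0*R - 2*U)/3 = 2*(0 - 2*U)/3 = 2*(-2*U)/3 = -4*U/3)
Z(B) = -16/3 (Z(B) = 4*(-4/3*1) = 4*(-4/3) = -16/3)
-116*Z(-6) = -116*(-16/3) = 1856/3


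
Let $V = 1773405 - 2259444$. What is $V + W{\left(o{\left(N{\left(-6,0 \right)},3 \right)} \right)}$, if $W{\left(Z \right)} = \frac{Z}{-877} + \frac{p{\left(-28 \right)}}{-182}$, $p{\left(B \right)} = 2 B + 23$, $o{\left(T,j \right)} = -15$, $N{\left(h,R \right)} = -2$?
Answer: $- \frac{77578597275}{159614} \approx -4.8604 \cdot 10^{5}$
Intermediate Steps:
$p{\left(B \right)} = 23 + 2 B$
$V = -486039$ ($V = 1773405 - 2259444 = -486039$)
$W{\left(Z \right)} = \frac{33}{182} - \frac{Z}{877}$ ($W{\left(Z \right)} = \frac{Z}{-877} + \frac{23 + 2 \left(-28\right)}{-182} = Z \left(- \frac{1}{877}\right) + \left(23 - 56\right) \left(- \frac{1}{182}\right) = - \frac{Z}{877} - - \frac{33}{182} = - \frac{Z}{877} + \frac{33}{182} = \frac{33}{182} - \frac{Z}{877}$)
$V + W{\left(o{\left(N{\left(-6,0 \right)},3 \right)} \right)} = -486039 + \left(\frac{33}{182} - - \frac{15}{877}\right) = -486039 + \left(\frac{33}{182} + \frac{15}{877}\right) = -486039 + \frac{31671}{159614} = - \frac{77578597275}{159614}$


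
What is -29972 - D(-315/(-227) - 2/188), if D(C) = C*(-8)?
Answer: -319653736/10669 ≈ -29961.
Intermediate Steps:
D(C) = -8*C
-29972 - D(-315/(-227) - 2/188) = -29972 - (-8)*(-315/(-227) - 2/188) = -29972 - (-8)*(-315*(-1/227) - 2*1/188) = -29972 - (-8)*(315/227 - 1/94) = -29972 - (-8)*29383/21338 = -29972 - 1*(-117532/10669) = -29972 + 117532/10669 = -319653736/10669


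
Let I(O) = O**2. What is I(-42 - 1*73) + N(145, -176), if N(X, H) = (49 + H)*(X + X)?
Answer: -23605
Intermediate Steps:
N(X, H) = 2*X*(49 + H) (N(X, H) = (49 + H)*(2*X) = 2*X*(49 + H))
I(-42 - 1*73) + N(145, -176) = (-42 - 1*73)**2 + 2*145*(49 - 176) = (-42 - 73)**2 + 2*145*(-127) = (-115)**2 - 36830 = 13225 - 36830 = -23605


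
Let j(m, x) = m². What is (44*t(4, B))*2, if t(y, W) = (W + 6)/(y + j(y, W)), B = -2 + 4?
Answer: 176/5 ≈ 35.200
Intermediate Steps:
B = 2
t(y, W) = (6 + W)/(y + y²) (t(y, W) = (W + 6)/(y + y²) = (6 + W)/(y + y²))
(44*t(4, B))*2 = (44*((6 + 2)/(4*(1 + 4))))*2 = (44*((¼)*8/5))*2 = (44*((¼)*(⅕)*8))*2 = (44*(⅖))*2 = (88/5)*2 = 176/5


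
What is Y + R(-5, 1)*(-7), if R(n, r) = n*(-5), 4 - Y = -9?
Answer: -162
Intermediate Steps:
Y = 13 (Y = 4 - 1*(-9) = 4 + 9 = 13)
R(n, r) = -5*n
Y + R(-5, 1)*(-7) = 13 - 5*(-5)*(-7) = 13 + 25*(-7) = 13 - 175 = -162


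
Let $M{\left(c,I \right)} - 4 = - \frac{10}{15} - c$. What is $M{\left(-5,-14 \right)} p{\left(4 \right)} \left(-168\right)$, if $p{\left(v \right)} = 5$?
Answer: $-7000$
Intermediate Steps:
$M{\left(c,I \right)} = \frac{10}{3} - c$ ($M{\left(c,I \right)} = 4 - \left(\frac{2}{3} + c\right) = \frac{10}{3} - c$)
$M{\left(-5,-14 \right)} p{\left(4 \right)} \left(-168\right) = \left(\frac{10}{3} - -5\right) 5 \left(-168\right) = \left(\frac{10}{3} + 5\right) 5 \left(-168\right) = \frac{25}{3} \cdot 5 \left(-168\right) = \frac{125}{3} \left(-168\right) = -7000$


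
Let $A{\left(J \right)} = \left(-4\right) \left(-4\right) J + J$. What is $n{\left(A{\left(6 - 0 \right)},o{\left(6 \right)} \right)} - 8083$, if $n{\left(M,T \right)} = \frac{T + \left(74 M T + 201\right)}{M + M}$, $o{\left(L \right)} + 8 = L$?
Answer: $- \frac{1663829}{204} \approx -8156.0$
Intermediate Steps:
$o{\left(L \right)} = -8 + L$
$A{\left(J \right)} = 17 J$ ($A{\left(J \right)} = 16 J + J = 17 J$)
$n{\left(M,T \right)} = \frac{201 + T + 74 M T}{2 M}$ ($n{\left(M,T \right)} = \frac{T + \left(74 M T + 201\right)}{2 M} = \left(T + \left(201 + 74 M T\right)\right) \frac{1}{2 M} = \left(201 + T + 74 M T\right) \frac{1}{2 M} = \frac{201 + T + 74 M T}{2 M}$)
$n{\left(A{\left(6 - 0 \right)},o{\left(6 \right)} \right)} - 8083 = \frac{201 + \left(-8 + 6\right) + 74 \cdot 17 \left(6 - 0\right) \left(-8 + 6\right)}{2 \cdot 17 \left(6 - 0\right)} - 8083 = \frac{201 - 2 + 74 \cdot 17 \left(6 + 0\right) \left(-2\right)}{2 \cdot 17 \left(6 + 0\right)} - 8083 = \frac{201 - 2 + 74 \cdot 17 \cdot 6 \left(-2\right)}{2 \cdot 17 \cdot 6} - 8083 = \frac{201 - 2 + 74 \cdot 102 \left(-2\right)}{2 \cdot 102} - 8083 = \frac{1}{2} \cdot \frac{1}{102} \left(201 - 2 - 15096\right) - 8083 = \frac{1}{2} \cdot \frac{1}{102} \left(-14897\right) - 8083 = - \frac{14897}{204} - 8083 = - \frac{1663829}{204}$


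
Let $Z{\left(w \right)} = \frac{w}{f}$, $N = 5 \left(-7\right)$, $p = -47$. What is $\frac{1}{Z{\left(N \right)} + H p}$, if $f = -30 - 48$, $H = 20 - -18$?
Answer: $- \frac{78}{139273} \approx -0.00056005$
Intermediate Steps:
$H = 38$ ($H = 20 + 18 = 38$)
$f = -78$ ($f = -30 - 48 = -78$)
$N = -35$
$Z{\left(w \right)} = - \frac{w}{78}$ ($Z{\left(w \right)} = \frac{w}{-78} = w \left(- \frac{1}{78}\right) = - \frac{w}{78}$)
$\frac{1}{Z{\left(N \right)} + H p} = \frac{1}{\left(- \frac{1}{78}\right) \left(-35\right) + 38 \left(-47\right)} = \frac{1}{\frac{35}{78} - 1786} = \frac{1}{- \frac{139273}{78}} = - \frac{78}{139273}$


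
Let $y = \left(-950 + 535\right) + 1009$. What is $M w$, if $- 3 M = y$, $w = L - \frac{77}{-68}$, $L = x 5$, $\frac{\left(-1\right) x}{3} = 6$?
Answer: $\frac{598257}{34} \approx 17596.0$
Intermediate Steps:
$x = -18$ ($x = \left(-3\right) 6 = -18$)
$L = -90$ ($L = \left(-18\right) 5 = -90$)
$w = - \frac{6043}{68}$ ($w = -90 - \frac{77}{-68} = -90 - 77 \left(- \frac{1}{68}\right) = -90 - - \frac{77}{68} = -90 + \frac{77}{68} = - \frac{6043}{68} \approx -88.868$)
$y = 594$ ($y = -415 + 1009 = 594$)
$M = -198$ ($M = \left(- \frac{1}{3}\right) 594 = -198$)
$M w = \left(-198\right) \left(- \frac{6043}{68}\right) = \frac{598257}{34}$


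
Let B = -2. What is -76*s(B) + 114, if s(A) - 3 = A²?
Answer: -418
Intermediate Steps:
s(A) = 3 + A²
-76*s(B) + 114 = -76*(3 + (-2)²) + 114 = -76*(3 + 4) + 114 = -76*7 + 114 = -532 + 114 = -418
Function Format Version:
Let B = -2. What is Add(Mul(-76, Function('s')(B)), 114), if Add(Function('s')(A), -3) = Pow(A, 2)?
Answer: -418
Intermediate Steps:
Function('s')(A) = Add(3, Pow(A, 2))
Add(Mul(-76, Function('s')(B)), 114) = Add(Mul(-76, Add(3, Pow(-2, 2))), 114) = Add(Mul(-76, Add(3, 4)), 114) = Add(Mul(-76, 7), 114) = Add(-532, 114) = -418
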